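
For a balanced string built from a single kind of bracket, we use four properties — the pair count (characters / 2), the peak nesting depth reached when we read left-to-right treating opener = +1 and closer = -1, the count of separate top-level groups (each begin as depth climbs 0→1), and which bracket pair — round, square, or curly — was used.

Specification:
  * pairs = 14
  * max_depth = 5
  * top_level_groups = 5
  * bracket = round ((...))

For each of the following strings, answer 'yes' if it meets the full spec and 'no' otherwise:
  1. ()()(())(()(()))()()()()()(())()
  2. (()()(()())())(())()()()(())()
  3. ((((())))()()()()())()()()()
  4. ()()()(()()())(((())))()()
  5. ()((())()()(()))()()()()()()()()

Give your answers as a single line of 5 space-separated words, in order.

Answer: no no yes no no

Derivation:
String 1 '()()(())(()(()))()()()()()(())()': depth seq [1 0 1 0 1 2 1 0 1 2 1 2 3 2 1 0 1 0 1 0 1 0 1 0 1 0 1 2 1 0 1 0]
  -> pairs=16 depth=3 groups=11 -> no
String 2 '(()()(()())())(())()()()(())()': depth seq [1 2 1 2 1 2 3 2 3 2 1 2 1 0 1 2 1 0 1 0 1 0 1 0 1 2 1 0 1 0]
  -> pairs=15 depth=3 groups=7 -> no
String 3 '((((())))()()()()())()()()()': depth seq [1 2 3 4 5 4 3 2 1 2 1 2 1 2 1 2 1 2 1 0 1 0 1 0 1 0 1 0]
  -> pairs=14 depth=5 groups=5 -> yes
String 4 '()()()(()()())(((())))()()': depth seq [1 0 1 0 1 0 1 2 1 2 1 2 1 0 1 2 3 4 3 2 1 0 1 0 1 0]
  -> pairs=13 depth=4 groups=7 -> no
String 5 '()((())()()(()))()()()()()()()()': depth seq [1 0 1 2 3 2 1 2 1 2 1 2 3 2 1 0 1 0 1 0 1 0 1 0 1 0 1 0 1 0 1 0]
  -> pairs=16 depth=3 groups=10 -> no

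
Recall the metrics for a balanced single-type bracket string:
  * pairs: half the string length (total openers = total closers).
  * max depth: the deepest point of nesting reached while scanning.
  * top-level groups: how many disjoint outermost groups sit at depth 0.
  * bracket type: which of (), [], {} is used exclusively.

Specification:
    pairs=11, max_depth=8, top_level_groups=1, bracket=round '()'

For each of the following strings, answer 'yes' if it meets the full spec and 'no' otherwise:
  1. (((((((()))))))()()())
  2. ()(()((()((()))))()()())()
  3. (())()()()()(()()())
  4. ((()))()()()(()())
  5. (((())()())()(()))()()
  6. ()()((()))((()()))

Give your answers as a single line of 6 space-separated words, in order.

String 1 '(((((((()))))))()()())': depth seq [1 2 3 4 5 6 7 8 7 6 5 4 3 2 1 2 1 2 1 2 1 0]
  -> pairs=11 depth=8 groups=1 -> yes
String 2 '()(()((()((()))))()()())()': depth seq [1 0 1 2 1 2 3 4 3 4 5 6 5 4 3 2 1 2 1 2 1 2 1 0 1 0]
  -> pairs=13 depth=6 groups=3 -> no
String 3 '(())()()()()(()()())': depth seq [1 2 1 0 1 0 1 0 1 0 1 0 1 2 1 2 1 2 1 0]
  -> pairs=10 depth=2 groups=6 -> no
String 4 '((()))()()()(()())': depth seq [1 2 3 2 1 0 1 0 1 0 1 0 1 2 1 2 1 0]
  -> pairs=9 depth=3 groups=5 -> no
String 5 '(((())()())()(()))()()': depth seq [1 2 3 4 3 2 3 2 3 2 1 2 1 2 3 2 1 0 1 0 1 0]
  -> pairs=11 depth=4 groups=3 -> no
String 6 '()()((()))((()()))': depth seq [1 0 1 0 1 2 3 2 1 0 1 2 3 2 3 2 1 0]
  -> pairs=9 depth=3 groups=4 -> no

Answer: yes no no no no no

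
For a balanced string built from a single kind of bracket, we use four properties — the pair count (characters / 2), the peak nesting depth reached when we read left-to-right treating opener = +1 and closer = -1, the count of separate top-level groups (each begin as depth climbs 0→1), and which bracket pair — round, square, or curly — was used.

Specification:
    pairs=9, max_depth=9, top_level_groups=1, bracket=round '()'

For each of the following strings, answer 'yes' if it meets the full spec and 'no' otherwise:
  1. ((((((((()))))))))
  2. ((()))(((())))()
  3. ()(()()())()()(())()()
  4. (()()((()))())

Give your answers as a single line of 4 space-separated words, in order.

Answer: yes no no no

Derivation:
String 1 '((((((((()))))))))': depth seq [1 2 3 4 5 6 7 8 9 8 7 6 5 4 3 2 1 0]
  -> pairs=9 depth=9 groups=1 -> yes
String 2 '((()))(((())))()': depth seq [1 2 3 2 1 0 1 2 3 4 3 2 1 0 1 0]
  -> pairs=8 depth=4 groups=3 -> no
String 3 '()(()()())()()(())()()': depth seq [1 0 1 2 1 2 1 2 1 0 1 0 1 0 1 2 1 0 1 0 1 0]
  -> pairs=11 depth=2 groups=7 -> no
String 4 '(()()((()))())': depth seq [1 2 1 2 1 2 3 4 3 2 1 2 1 0]
  -> pairs=7 depth=4 groups=1 -> no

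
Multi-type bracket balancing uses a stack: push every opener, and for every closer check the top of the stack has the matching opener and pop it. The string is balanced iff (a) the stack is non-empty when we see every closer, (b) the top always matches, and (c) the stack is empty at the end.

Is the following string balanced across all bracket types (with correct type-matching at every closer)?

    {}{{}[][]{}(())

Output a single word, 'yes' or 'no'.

Answer: no

Derivation:
pos 0: push '{'; stack = {
pos 1: '}' matches '{'; pop; stack = (empty)
pos 2: push '{'; stack = {
pos 3: push '{'; stack = {{
pos 4: '}' matches '{'; pop; stack = {
pos 5: push '['; stack = {[
pos 6: ']' matches '['; pop; stack = {
pos 7: push '['; stack = {[
pos 8: ']' matches '['; pop; stack = {
pos 9: push '{'; stack = {{
pos 10: '}' matches '{'; pop; stack = {
pos 11: push '('; stack = {(
pos 12: push '('; stack = {((
pos 13: ')' matches '('; pop; stack = {(
pos 14: ')' matches '('; pop; stack = {
end: stack still non-empty ({) → INVALID
Verdict: unclosed openers at end: { → no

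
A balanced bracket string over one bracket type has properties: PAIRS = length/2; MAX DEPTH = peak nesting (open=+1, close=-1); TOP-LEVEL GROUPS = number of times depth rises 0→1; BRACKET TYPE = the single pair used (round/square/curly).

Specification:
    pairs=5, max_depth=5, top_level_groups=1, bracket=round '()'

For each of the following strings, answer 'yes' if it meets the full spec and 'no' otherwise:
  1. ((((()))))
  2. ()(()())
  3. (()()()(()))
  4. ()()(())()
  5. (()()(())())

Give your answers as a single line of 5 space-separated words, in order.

String 1 '((((()))))': depth seq [1 2 3 4 5 4 3 2 1 0]
  -> pairs=5 depth=5 groups=1 -> yes
String 2 '()(()())': depth seq [1 0 1 2 1 2 1 0]
  -> pairs=4 depth=2 groups=2 -> no
String 3 '(()()()(()))': depth seq [1 2 1 2 1 2 1 2 3 2 1 0]
  -> pairs=6 depth=3 groups=1 -> no
String 4 '()()(())()': depth seq [1 0 1 0 1 2 1 0 1 0]
  -> pairs=5 depth=2 groups=4 -> no
String 5 '(()()(())())': depth seq [1 2 1 2 1 2 3 2 1 2 1 0]
  -> pairs=6 depth=3 groups=1 -> no

Answer: yes no no no no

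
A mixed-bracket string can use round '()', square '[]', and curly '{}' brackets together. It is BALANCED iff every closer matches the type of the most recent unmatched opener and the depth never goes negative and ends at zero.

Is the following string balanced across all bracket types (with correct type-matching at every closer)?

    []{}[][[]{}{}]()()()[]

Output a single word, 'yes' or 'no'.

pos 0: push '['; stack = [
pos 1: ']' matches '['; pop; stack = (empty)
pos 2: push '{'; stack = {
pos 3: '}' matches '{'; pop; stack = (empty)
pos 4: push '['; stack = [
pos 5: ']' matches '['; pop; stack = (empty)
pos 6: push '['; stack = [
pos 7: push '['; stack = [[
pos 8: ']' matches '['; pop; stack = [
pos 9: push '{'; stack = [{
pos 10: '}' matches '{'; pop; stack = [
pos 11: push '{'; stack = [{
pos 12: '}' matches '{'; pop; stack = [
pos 13: ']' matches '['; pop; stack = (empty)
pos 14: push '('; stack = (
pos 15: ')' matches '('; pop; stack = (empty)
pos 16: push '('; stack = (
pos 17: ')' matches '('; pop; stack = (empty)
pos 18: push '('; stack = (
pos 19: ')' matches '('; pop; stack = (empty)
pos 20: push '['; stack = [
pos 21: ']' matches '['; pop; stack = (empty)
end: stack empty → VALID
Verdict: properly nested → yes

Answer: yes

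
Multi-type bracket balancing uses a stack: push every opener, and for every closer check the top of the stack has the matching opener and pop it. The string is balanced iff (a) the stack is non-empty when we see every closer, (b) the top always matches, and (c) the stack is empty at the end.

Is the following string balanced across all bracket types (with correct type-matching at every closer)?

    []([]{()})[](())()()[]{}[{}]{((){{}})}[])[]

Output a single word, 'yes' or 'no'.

Answer: no

Derivation:
pos 0: push '['; stack = [
pos 1: ']' matches '['; pop; stack = (empty)
pos 2: push '('; stack = (
pos 3: push '['; stack = ([
pos 4: ']' matches '['; pop; stack = (
pos 5: push '{'; stack = ({
pos 6: push '('; stack = ({(
pos 7: ')' matches '('; pop; stack = ({
pos 8: '}' matches '{'; pop; stack = (
pos 9: ')' matches '('; pop; stack = (empty)
pos 10: push '['; stack = [
pos 11: ']' matches '['; pop; stack = (empty)
pos 12: push '('; stack = (
pos 13: push '('; stack = ((
pos 14: ')' matches '('; pop; stack = (
pos 15: ')' matches '('; pop; stack = (empty)
pos 16: push '('; stack = (
pos 17: ')' matches '('; pop; stack = (empty)
pos 18: push '('; stack = (
pos 19: ')' matches '('; pop; stack = (empty)
pos 20: push '['; stack = [
pos 21: ']' matches '['; pop; stack = (empty)
pos 22: push '{'; stack = {
pos 23: '}' matches '{'; pop; stack = (empty)
pos 24: push '['; stack = [
pos 25: push '{'; stack = [{
pos 26: '}' matches '{'; pop; stack = [
pos 27: ']' matches '['; pop; stack = (empty)
pos 28: push '{'; stack = {
pos 29: push '('; stack = {(
pos 30: push '('; stack = {((
pos 31: ')' matches '('; pop; stack = {(
pos 32: push '{'; stack = {({
pos 33: push '{'; stack = {({{
pos 34: '}' matches '{'; pop; stack = {({
pos 35: '}' matches '{'; pop; stack = {(
pos 36: ')' matches '('; pop; stack = {
pos 37: '}' matches '{'; pop; stack = (empty)
pos 38: push '['; stack = [
pos 39: ']' matches '['; pop; stack = (empty)
pos 40: saw closer ')' but stack is empty → INVALID
Verdict: unmatched closer ')' at position 40 → no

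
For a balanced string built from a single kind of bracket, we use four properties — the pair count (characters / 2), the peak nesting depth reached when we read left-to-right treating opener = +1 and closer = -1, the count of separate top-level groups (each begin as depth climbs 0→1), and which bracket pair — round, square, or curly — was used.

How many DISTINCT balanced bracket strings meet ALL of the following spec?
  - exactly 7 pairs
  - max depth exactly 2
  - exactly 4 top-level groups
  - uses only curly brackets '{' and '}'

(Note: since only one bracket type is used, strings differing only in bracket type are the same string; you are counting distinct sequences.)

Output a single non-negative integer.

Answer: 20

Derivation:
Spec: pairs=7 depth=2 groups=4
Count(depth <= 2) = 20
Count(depth <= 1) = 0
Count(depth == 2) = 20 - 0 = 20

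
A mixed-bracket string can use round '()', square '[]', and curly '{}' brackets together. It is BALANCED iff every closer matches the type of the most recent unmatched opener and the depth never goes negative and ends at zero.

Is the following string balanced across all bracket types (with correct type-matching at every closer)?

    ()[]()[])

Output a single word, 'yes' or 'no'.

pos 0: push '('; stack = (
pos 1: ')' matches '('; pop; stack = (empty)
pos 2: push '['; stack = [
pos 3: ']' matches '['; pop; stack = (empty)
pos 4: push '('; stack = (
pos 5: ')' matches '('; pop; stack = (empty)
pos 6: push '['; stack = [
pos 7: ']' matches '['; pop; stack = (empty)
pos 8: saw closer ')' but stack is empty → INVALID
Verdict: unmatched closer ')' at position 8 → no

Answer: no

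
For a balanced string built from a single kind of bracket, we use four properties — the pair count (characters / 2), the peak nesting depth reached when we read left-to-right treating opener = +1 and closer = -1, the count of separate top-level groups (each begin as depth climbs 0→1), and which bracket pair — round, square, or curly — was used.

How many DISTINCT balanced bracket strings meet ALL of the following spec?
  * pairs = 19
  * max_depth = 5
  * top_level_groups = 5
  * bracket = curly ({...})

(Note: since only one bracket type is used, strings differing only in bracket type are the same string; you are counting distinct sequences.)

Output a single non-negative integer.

Spec: pairs=19 depth=5 groups=5
Count(depth <= 5) = 72377080
Count(depth <= 4) = 32771895
Count(depth == 5) = 72377080 - 32771895 = 39605185

Answer: 39605185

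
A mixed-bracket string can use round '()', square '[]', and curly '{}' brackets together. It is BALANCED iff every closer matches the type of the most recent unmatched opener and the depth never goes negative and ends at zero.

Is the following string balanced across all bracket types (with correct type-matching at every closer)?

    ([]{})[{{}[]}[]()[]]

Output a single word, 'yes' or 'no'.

pos 0: push '('; stack = (
pos 1: push '['; stack = ([
pos 2: ']' matches '['; pop; stack = (
pos 3: push '{'; stack = ({
pos 4: '}' matches '{'; pop; stack = (
pos 5: ')' matches '('; pop; stack = (empty)
pos 6: push '['; stack = [
pos 7: push '{'; stack = [{
pos 8: push '{'; stack = [{{
pos 9: '}' matches '{'; pop; stack = [{
pos 10: push '['; stack = [{[
pos 11: ']' matches '['; pop; stack = [{
pos 12: '}' matches '{'; pop; stack = [
pos 13: push '['; stack = [[
pos 14: ']' matches '['; pop; stack = [
pos 15: push '('; stack = [(
pos 16: ')' matches '('; pop; stack = [
pos 17: push '['; stack = [[
pos 18: ']' matches '['; pop; stack = [
pos 19: ']' matches '['; pop; stack = (empty)
end: stack empty → VALID
Verdict: properly nested → yes

Answer: yes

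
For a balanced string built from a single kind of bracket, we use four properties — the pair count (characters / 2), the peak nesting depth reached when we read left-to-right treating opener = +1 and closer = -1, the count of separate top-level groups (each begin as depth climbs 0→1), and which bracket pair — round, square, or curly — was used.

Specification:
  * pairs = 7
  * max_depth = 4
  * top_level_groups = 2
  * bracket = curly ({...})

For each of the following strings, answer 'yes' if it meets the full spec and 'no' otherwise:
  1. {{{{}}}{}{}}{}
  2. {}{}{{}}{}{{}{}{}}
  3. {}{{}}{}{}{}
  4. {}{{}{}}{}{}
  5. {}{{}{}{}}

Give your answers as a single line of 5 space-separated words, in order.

String 1 '{{{{}}}{}{}}{}': depth seq [1 2 3 4 3 2 1 2 1 2 1 0 1 0]
  -> pairs=7 depth=4 groups=2 -> yes
String 2 '{}{}{{}}{}{{}{}{}}': depth seq [1 0 1 0 1 2 1 0 1 0 1 2 1 2 1 2 1 0]
  -> pairs=9 depth=2 groups=5 -> no
String 3 '{}{{}}{}{}{}': depth seq [1 0 1 2 1 0 1 0 1 0 1 0]
  -> pairs=6 depth=2 groups=5 -> no
String 4 '{}{{}{}}{}{}': depth seq [1 0 1 2 1 2 1 0 1 0 1 0]
  -> pairs=6 depth=2 groups=4 -> no
String 5 '{}{{}{}{}}': depth seq [1 0 1 2 1 2 1 2 1 0]
  -> pairs=5 depth=2 groups=2 -> no

Answer: yes no no no no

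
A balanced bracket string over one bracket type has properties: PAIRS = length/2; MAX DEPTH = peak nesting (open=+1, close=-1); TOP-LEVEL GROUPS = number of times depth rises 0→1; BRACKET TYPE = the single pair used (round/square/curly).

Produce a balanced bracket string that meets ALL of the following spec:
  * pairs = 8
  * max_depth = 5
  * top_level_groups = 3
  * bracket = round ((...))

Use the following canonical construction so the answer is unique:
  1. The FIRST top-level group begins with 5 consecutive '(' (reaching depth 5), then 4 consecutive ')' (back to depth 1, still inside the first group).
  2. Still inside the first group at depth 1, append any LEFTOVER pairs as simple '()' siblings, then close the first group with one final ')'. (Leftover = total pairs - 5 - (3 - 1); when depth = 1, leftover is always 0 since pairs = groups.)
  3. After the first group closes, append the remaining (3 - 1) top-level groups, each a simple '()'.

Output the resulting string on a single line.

Spec: pairs=8 depth=5 groups=3
Leftover pairs = 8 - 5 - (3-1) = 1
First group: deep chain of depth 5 + 1 sibling pairs
Remaining 2 groups: simple '()' each

Answer: ((((())))())()()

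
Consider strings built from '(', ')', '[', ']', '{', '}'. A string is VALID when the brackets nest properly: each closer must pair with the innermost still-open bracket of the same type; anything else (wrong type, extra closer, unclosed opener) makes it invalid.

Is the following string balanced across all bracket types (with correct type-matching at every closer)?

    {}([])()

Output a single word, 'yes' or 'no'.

pos 0: push '{'; stack = {
pos 1: '}' matches '{'; pop; stack = (empty)
pos 2: push '('; stack = (
pos 3: push '['; stack = ([
pos 4: ']' matches '['; pop; stack = (
pos 5: ')' matches '('; pop; stack = (empty)
pos 6: push '('; stack = (
pos 7: ')' matches '('; pop; stack = (empty)
end: stack empty → VALID
Verdict: properly nested → yes

Answer: yes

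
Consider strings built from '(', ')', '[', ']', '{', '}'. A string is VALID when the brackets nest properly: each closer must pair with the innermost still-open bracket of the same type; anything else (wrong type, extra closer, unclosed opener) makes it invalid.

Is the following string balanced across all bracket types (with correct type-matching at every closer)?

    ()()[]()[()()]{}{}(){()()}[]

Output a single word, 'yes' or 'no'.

Answer: yes

Derivation:
pos 0: push '('; stack = (
pos 1: ')' matches '('; pop; stack = (empty)
pos 2: push '('; stack = (
pos 3: ')' matches '('; pop; stack = (empty)
pos 4: push '['; stack = [
pos 5: ']' matches '['; pop; stack = (empty)
pos 6: push '('; stack = (
pos 7: ')' matches '('; pop; stack = (empty)
pos 8: push '['; stack = [
pos 9: push '('; stack = [(
pos 10: ')' matches '('; pop; stack = [
pos 11: push '('; stack = [(
pos 12: ')' matches '('; pop; stack = [
pos 13: ']' matches '['; pop; stack = (empty)
pos 14: push '{'; stack = {
pos 15: '}' matches '{'; pop; stack = (empty)
pos 16: push '{'; stack = {
pos 17: '}' matches '{'; pop; stack = (empty)
pos 18: push '('; stack = (
pos 19: ')' matches '('; pop; stack = (empty)
pos 20: push '{'; stack = {
pos 21: push '('; stack = {(
pos 22: ')' matches '('; pop; stack = {
pos 23: push '('; stack = {(
pos 24: ')' matches '('; pop; stack = {
pos 25: '}' matches '{'; pop; stack = (empty)
pos 26: push '['; stack = [
pos 27: ']' matches '['; pop; stack = (empty)
end: stack empty → VALID
Verdict: properly nested → yes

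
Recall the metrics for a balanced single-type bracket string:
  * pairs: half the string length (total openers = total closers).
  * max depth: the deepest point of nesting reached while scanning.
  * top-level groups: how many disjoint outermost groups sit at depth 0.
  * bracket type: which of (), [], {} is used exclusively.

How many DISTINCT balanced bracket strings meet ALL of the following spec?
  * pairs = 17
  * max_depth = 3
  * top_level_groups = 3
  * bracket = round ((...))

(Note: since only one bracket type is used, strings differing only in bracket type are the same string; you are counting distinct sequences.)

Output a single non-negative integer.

Spec: pairs=17 depth=3 groups=3
Count(depth <= 3) = 344064
Count(depth <= 2) = 120
Count(depth == 3) = 344064 - 120 = 343944

Answer: 343944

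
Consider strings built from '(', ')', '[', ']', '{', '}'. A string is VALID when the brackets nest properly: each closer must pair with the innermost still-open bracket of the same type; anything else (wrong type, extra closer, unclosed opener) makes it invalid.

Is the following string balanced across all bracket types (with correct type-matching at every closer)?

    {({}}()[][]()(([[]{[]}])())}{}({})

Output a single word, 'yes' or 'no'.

pos 0: push '{'; stack = {
pos 1: push '('; stack = {(
pos 2: push '{'; stack = {({
pos 3: '}' matches '{'; pop; stack = {(
pos 4: saw closer '}' but top of stack is '(' (expected ')') → INVALID
Verdict: type mismatch at position 4: '}' closes '(' → no

Answer: no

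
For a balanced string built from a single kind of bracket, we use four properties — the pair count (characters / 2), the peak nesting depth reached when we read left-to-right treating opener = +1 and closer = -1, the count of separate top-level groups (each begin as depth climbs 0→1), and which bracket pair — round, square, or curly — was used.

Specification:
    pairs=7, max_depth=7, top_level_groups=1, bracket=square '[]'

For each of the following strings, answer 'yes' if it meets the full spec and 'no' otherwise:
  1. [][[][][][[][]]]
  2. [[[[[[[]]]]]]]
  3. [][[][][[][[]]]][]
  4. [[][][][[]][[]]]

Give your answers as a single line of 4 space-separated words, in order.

Answer: no yes no no

Derivation:
String 1 '[][[][][][[][]]]': depth seq [1 0 1 2 1 2 1 2 1 2 3 2 3 2 1 0]
  -> pairs=8 depth=3 groups=2 -> no
String 2 '[[[[[[[]]]]]]]': depth seq [1 2 3 4 5 6 7 6 5 4 3 2 1 0]
  -> pairs=7 depth=7 groups=1 -> yes
String 3 '[][[][][[][[]]]][]': depth seq [1 0 1 2 1 2 1 2 3 2 3 4 3 2 1 0 1 0]
  -> pairs=9 depth=4 groups=3 -> no
String 4 '[[][][][[]][[]]]': depth seq [1 2 1 2 1 2 1 2 3 2 1 2 3 2 1 0]
  -> pairs=8 depth=3 groups=1 -> no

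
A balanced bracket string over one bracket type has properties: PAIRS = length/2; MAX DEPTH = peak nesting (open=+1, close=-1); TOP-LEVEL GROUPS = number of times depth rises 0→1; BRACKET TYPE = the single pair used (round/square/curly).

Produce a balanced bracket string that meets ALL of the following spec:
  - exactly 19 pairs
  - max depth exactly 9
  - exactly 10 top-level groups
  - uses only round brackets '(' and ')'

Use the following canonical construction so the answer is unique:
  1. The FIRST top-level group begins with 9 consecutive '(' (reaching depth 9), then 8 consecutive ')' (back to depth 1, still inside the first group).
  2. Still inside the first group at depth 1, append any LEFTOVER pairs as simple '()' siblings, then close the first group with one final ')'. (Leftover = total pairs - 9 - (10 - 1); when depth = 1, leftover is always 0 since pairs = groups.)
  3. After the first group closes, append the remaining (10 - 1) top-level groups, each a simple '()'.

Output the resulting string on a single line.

Answer: ((((((((())))))))())()()()()()()()()()

Derivation:
Spec: pairs=19 depth=9 groups=10
Leftover pairs = 19 - 9 - (10-1) = 1
First group: deep chain of depth 9 + 1 sibling pairs
Remaining 9 groups: simple '()' each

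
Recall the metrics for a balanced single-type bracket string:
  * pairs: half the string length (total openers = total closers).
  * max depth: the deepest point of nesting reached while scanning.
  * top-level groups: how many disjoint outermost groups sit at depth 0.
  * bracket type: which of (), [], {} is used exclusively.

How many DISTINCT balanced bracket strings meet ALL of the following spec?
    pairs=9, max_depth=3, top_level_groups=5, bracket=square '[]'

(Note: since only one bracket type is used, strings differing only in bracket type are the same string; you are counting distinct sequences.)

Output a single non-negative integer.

Answer: 155

Derivation:
Spec: pairs=9 depth=3 groups=5
Count(depth <= 3) = 225
Count(depth <= 2) = 70
Count(depth == 3) = 225 - 70 = 155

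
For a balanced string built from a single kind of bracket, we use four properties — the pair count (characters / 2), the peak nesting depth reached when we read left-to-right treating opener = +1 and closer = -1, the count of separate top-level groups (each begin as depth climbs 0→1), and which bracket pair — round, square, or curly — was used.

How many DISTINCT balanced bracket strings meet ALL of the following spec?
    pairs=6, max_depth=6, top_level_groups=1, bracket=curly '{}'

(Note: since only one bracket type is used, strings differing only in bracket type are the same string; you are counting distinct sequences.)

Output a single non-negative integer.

Spec: pairs=6 depth=6 groups=1
Count(depth <= 6) = 42
Count(depth <= 5) = 41
Count(depth == 6) = 42 - 41 = 1

Answer: 1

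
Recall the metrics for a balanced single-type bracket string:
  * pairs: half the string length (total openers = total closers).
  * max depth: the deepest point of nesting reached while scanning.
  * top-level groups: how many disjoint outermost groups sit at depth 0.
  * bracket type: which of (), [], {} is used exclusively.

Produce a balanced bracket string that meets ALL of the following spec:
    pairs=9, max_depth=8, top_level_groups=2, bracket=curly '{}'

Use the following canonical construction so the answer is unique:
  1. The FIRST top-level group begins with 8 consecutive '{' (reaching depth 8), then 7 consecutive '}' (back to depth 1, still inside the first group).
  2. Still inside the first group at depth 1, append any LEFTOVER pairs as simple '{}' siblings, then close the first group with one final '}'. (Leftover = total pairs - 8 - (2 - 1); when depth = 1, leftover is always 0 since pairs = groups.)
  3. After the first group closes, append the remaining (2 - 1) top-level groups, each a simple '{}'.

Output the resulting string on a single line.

Answer: {{{{{{{{}}}}}}}}{}

Derivation:
Spec: pairs=9 depth=8 groups=2
Leftover pairs = 9 - 8 - (2-1) = 0
First group: deep chain of depth 8 + 0 sibling pairs
Remaining 1 groups: simple '{}' each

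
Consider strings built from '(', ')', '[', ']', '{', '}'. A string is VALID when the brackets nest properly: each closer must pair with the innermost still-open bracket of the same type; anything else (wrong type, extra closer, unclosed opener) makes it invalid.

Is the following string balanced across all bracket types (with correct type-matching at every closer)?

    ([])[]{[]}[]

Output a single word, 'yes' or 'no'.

Answer: yes

Derivation:
pos 0: push '('; stack = (
pos 1: push '['; stack = ([
pos 2: ']' matches '['; pop; stack = (
pos 3: ')' matches '('; pop; stack = (empty)
pos 4: push '['; stack = [
pos 5: ']' matches '['; pop; stack = (empty)
pos 6: push '{'; stack = {
pos 7: push '['; stack = {[
pos 8: ']' matches '['; pop; stack = {
pos 9: '}' matches '{'; pop; stack = (empty)
pos 10: push '['; stack = [
pos 11: ']' matches '['; pop; stack = (empty)
end: stack empty → VALID
Verdict: properly nested → yes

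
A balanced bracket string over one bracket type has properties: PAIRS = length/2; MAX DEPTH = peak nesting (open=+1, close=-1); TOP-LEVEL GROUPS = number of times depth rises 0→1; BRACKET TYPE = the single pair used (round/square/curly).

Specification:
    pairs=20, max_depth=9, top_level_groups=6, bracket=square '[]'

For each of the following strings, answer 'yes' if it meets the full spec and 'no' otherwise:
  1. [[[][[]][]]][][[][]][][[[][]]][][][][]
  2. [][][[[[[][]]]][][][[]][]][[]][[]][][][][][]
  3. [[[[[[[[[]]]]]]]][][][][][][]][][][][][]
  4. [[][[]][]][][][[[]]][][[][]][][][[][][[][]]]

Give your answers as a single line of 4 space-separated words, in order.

String 1 '[[[][[]][]]][][[][]][][[[][]]][][][][]': depth seq [1 2 3 2 3 4 3 2 3 2 1 0 1 0 1 2 1 2 1 0 1 0 1 2 3 2 3 2 1 0 1 0 1 0 1 0 1 0]
  -> pairs=19 depth=4 groups=9 -> no
String 2 '[][][[[[[][]]]][][][[]][]][[]][[]][][][][][]': depth seq [1 0 1 0 1 2 3 4 5 4 5 4 3 2 1 2 1 2 1 2 3 2 1 2 1 0 1 2 1 0 1 2 1 0 1 0 1 0 1 0 1 0 1 0]
  -> pairs=22 depth=5 groups=10 -> no
String 3 '[[[[[[[[[]]]]]]]][][][][][][]][][][][][]': depth seq [1 2 3 4 5 6 7 8 9 8 7 6 5 4 3 2 1 2 1 2 1 2 1 2 1 2 1 2 1 0 1 0 1 0 1 0 1 0 1 0]
  -> pairs=20 depth=9 groups=6 -> yes
String 4 '[[][[]][]][][][[[]]][][[][]][][][[][][[][]]]': depth seq [1 2 1 2 3 2 1 2 1 0 1 0 1 0 1 2 3 2 1 0 1 0 1 2 1 2 1 0 1 0 1 0 1 2 1 2 1 2 3 2 3 2 1 0]
  -> pairs=22 depth=3 groups=9 -> no

Answer: no no yes no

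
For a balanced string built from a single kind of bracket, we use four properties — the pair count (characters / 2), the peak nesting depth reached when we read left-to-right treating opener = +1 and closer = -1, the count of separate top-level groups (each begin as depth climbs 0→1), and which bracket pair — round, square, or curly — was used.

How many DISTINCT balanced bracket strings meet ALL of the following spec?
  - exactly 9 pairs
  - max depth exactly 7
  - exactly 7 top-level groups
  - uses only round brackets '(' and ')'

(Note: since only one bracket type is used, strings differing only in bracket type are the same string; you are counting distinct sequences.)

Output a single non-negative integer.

Answer: 0

Derivation:
Spec: pairs=9 depth=7 groups=7
Count(depth <= 7) = 35
Count(depth <= 6) = 35
Count(depth == 7) = 35 - 35 = 0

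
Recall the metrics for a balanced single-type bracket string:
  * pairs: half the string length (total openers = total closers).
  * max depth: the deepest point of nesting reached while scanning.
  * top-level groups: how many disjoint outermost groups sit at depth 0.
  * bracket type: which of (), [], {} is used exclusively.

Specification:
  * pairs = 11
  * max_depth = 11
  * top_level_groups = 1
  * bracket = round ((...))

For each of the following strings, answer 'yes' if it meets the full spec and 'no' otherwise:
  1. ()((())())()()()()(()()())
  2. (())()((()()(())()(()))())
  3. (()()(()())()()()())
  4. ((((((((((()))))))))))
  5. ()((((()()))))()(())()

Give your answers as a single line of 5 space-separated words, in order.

String 1 '()((())())()()()()(()()())': depth seq [1 0 1 2 3 2 1 2 1 0 1 0 1 0 1 0 1 0 1 2 1 2 1 2 1 0]
  -> pairs=13 depth=3 groups=7 -> no
String 2 '(())()((()()(())()(()))())': depth seq [1 2 1 0 1 0 1 2 3 2 3 2 3 4 3 2 3 2 3 4 3 2 1 2 1 0]
  -> pairs=13 depth=4 groups=3 -> no
String 3 '(()()(()())()()()())': depth seq [1 2 1 2 1 2 3 2 3 2 1 2 1 2 1 2 1 2 1 0]
  -> pairs=10 depth=3 groups=1 -> no
String 4 '((((((((((()))))))))))': depth seq [1 2 3 4 5 6 7 8 9 10 11 10 9 8 7 6 5 4 3 2 1 0]
  -> pairs=11 depth=11 groups=1 -> yes
String 5 '()((((()()))))()(())()': depth seq [1 0 1 2 3 4 5 4 5 4 3 2 1 0 1 0 1 2 1 0 1 0]
  -> pairs=11 depth=5 groups=5 -> no

Answer: no no no yes no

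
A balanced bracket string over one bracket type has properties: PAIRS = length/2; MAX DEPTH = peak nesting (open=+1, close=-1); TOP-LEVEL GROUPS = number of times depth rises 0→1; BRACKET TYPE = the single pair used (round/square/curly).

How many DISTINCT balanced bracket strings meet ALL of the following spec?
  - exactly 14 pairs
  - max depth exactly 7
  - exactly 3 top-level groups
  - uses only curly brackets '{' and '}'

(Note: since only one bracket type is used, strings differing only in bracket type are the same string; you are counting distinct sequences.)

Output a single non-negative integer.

Spec: pairs=14 depth=7 groups=3
Count(depth <= 7) = 514326
Count(depth <= 6) = 465060
Count(depth == 7) = 514326 - 465060 = 49266

Answer: 49266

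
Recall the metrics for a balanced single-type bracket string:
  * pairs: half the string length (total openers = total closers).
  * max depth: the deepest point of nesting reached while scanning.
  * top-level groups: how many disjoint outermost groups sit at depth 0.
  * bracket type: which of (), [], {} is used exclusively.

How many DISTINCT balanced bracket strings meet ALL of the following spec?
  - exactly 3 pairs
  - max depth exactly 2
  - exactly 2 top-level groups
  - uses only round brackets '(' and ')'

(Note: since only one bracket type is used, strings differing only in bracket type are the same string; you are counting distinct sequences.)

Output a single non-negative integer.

Answer: 2

Derivation:
Spec: pairs=3 depth=2 groups=2
Count(depth <= 2) = 2
Count(depth <= 1) = 0
Count(depth == 2) = 2 - 0 = 2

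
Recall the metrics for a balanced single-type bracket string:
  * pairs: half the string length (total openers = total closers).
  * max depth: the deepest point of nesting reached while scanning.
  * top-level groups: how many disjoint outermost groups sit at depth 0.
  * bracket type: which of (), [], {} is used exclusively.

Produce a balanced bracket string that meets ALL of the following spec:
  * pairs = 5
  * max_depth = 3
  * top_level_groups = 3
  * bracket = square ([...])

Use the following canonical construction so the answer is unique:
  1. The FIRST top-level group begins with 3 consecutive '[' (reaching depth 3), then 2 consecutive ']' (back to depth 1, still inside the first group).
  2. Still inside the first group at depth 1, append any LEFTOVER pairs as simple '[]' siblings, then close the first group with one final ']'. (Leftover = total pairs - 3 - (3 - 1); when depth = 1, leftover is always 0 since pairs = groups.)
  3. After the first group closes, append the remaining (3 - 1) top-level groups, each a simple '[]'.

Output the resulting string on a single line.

Spec: pairs=5 depth=3 groups=3
Leftover pairs = 5 - 3 - (3-1) = 0
First group: deep chain of depth 3 + 0 sibling pairs
Remaining 2 groups: simple '[]' each

Answer: [[[]]][][]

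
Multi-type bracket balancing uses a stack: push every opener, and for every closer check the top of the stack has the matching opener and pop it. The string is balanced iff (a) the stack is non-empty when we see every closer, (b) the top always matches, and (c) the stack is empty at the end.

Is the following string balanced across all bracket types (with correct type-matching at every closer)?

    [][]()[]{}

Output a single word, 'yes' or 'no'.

pos 0: push '['; stack = [
pos 1: ']' matches '['; pop; stack = (empty)
pos 2: push '['; stack = [
pos 3: ']' matches '['; pop; stack = (empty)
pos 4: push '('; stack = (
pos 5: ')' matches '('; pop; stack = (empty)
pos 6: push '['; stack = [
pos 7: ']' matches '['; pop; stack = (empty)
pos 8: push '{'; stack = {
pos 9: '}' matches '{'; pop; stack = (empty)
end: stack empty → VALID
Verdict: properly nested → yes

Answer: yes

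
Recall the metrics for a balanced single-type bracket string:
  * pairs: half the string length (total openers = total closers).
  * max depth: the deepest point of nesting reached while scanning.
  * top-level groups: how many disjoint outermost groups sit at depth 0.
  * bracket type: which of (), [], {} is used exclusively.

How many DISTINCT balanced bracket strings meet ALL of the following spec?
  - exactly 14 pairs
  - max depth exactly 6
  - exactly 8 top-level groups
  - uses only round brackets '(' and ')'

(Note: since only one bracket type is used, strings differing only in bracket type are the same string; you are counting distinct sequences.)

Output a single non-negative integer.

Spec: pairs=14 depth=6 groups=8
Count(depth <= 6) = 15496
Count(depth <= 5) = 15368
Count(depth == 6) = 15496 - 15368 = 128

Answer: 128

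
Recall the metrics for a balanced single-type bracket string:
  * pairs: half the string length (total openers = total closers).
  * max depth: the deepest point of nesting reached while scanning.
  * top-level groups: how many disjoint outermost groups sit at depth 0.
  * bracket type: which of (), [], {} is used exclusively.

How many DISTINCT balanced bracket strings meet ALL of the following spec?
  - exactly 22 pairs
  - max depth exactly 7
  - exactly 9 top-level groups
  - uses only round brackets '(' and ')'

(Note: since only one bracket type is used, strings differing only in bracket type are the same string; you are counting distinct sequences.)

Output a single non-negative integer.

Answer: 19198557

Derivation:
Spec: pairs=22 depth=7 groups=9
Count(depth <= 7) = 372116808
Count(depth <= 6) = 352918251
Count(depth == 7) = 372116808 - 352918251 = 19198557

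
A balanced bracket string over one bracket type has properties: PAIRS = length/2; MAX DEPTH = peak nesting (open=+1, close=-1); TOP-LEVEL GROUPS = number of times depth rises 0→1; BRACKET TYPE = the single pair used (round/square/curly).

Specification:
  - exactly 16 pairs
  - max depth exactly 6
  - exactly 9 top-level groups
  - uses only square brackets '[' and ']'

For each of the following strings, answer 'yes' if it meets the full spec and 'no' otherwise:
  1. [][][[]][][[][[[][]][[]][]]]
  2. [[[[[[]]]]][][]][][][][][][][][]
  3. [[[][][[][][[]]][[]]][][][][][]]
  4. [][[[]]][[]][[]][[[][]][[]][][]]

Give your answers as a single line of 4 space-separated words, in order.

Answer: no yes no no

Derivation:
String 1 '[][][[]][][[][[[][]][[]][]]]': depth seq [1 0 1 0 1 2 1 0 1 0 1 2 1 2 3 4 3 4 3 2 3 4 3 2 3 2 1 0]
  -> pairs=14 depth=4 groups=5 -> no
String 2 '[[[[[[]]]]][][]][][][][][][][][]': depth seq [1 2 3 4 5 6 5 4 3 2 1 2 1 2 1 0 1 0 1 0 1 0 1 0 1 0 1 0 1 0 1 0]
  -> pairs=16 depth=6 groups=9 -> yes
String 3 '[[[][][[][][[]]][[]]][][][][][]]': depth seq [1 2 3 2 3 2 3 4 3 4 3 4 5 4 3 2 3 4 3 2 1 2 1 2 1 2 1 2 1 2 1 0]
  -> pairs=16 depth=5 groups=1 -> no
String 4 '[][[[]]][[]][[]][[[][]][[]][][]]': depth seq [1 0 1 2 3 2 1 0 1 2 1 0 1 2 1 0 1 2 3 2 3 2 1 2 3 2 1 2 1 2 1 0]
  -> pairs=16 depth=3 groups=5 -> no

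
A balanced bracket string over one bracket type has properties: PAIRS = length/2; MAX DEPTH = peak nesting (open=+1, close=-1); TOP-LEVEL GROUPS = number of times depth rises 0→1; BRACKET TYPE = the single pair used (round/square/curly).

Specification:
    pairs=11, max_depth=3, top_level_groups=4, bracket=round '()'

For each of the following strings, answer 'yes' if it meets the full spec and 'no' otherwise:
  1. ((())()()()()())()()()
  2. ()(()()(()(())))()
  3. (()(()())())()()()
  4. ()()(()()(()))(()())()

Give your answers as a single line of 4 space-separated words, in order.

Answer: yes no no no

Derivation:
String 1 '((())()()()()())()()()': depth seq [1 2 3 2 1 2 1 2 1 2 1 2 1 2 1 0 1 0 1 0 1 0]
  -> pairs=11 depth=3 groups=4 -> yes
String 2 '()(()()(()(())))()': depth seq [1 0 1 2 1 2 1 2 3 2 3 4 3 2 1 0 1 0]
  -> pairs=9 depth=4 groups=3 -> no
String 3 '(()(()())())()()()': depth seq [1 2 1 2 3 2 3 2 1 2 1 0 1 0 1 0 1 0]
  -> pairs=9 depth=3 groups=4 -> no
String 4 '()()(()()(()))(()())()': depth seq [1 0 1 0 1 2 1 2 1 2 3 2 1 0 1 2 1 2 1 0 1 0]
  -> pairs=11 depth=3 groups=5 -> no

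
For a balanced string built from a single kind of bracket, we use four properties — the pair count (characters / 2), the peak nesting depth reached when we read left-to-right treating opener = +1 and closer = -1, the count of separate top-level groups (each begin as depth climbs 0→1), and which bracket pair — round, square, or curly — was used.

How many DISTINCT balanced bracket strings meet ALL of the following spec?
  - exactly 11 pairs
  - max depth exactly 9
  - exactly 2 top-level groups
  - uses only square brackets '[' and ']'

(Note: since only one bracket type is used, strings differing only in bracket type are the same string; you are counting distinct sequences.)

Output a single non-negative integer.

Answer: 32

Derivation:
Spec: pairs=11 depth=9 groups=2
Count(depth <= 9) = 16794
Count(depth <= 8) = 16762
Count(depth == 9) = 16794 - 16762 = 32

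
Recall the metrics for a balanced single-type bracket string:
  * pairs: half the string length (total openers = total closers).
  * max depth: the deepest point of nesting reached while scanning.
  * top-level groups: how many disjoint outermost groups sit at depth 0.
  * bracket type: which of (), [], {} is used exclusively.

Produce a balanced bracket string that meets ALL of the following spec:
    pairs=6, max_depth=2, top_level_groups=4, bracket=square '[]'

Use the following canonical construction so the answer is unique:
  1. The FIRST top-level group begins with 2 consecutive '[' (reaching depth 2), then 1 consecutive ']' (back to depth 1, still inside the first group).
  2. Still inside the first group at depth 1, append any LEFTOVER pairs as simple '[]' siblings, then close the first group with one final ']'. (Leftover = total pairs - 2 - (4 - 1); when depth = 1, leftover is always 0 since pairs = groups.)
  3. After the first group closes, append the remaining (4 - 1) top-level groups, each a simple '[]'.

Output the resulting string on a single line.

Answer: [[][]][][][]

Derivation:
Spec: pairs=6 depth=2 groups=4
Leftover pairs = 6 - 2 - (4-1) = 1
First group: deep chain of depth 2 + 1 sibling pairs
Remaining 3 groups: simple '[]' each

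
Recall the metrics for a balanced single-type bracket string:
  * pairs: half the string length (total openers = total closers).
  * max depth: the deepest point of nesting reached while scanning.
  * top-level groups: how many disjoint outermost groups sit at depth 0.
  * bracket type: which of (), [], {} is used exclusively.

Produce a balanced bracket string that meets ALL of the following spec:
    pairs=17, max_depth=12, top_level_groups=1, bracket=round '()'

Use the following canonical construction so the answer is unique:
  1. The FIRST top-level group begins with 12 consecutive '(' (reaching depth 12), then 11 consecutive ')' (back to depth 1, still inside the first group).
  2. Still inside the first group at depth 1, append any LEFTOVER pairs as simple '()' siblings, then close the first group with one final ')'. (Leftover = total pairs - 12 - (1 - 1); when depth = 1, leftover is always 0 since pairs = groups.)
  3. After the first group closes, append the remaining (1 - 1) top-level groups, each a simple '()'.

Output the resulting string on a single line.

Answer: (((((((((((()))))))))))()()()()())

Derivation:
Spec: pairs=17 depth=12 groups=1
Leftover pairs = 17 - 12 - (1-1) = 5
First group: deep chain of depth 12 + 5 sibling pairs
Remaining 0 groups: simple '()' each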